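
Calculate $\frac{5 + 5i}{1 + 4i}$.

Multiply numerator and denominator by conjugate (1 - 4i):
= (5 + 5i)(1 - 4i) / (1^2 + 4^2)
= (25 - 15i) / 17
= 25/17 - (15/17)i


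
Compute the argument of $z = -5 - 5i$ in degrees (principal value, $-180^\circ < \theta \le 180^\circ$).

θ = arctan(b/a) = arctan(-5/-5) (quadrant-adjusted) = -135°


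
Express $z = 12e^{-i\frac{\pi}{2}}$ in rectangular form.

a = r cos θ = 12 * 0 = 0
b = r sin θ = 12 * -1 = -12
z = -12i


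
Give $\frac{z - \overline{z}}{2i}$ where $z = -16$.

z - conjugate(z) = 2bi
(z - conjugate(z))/(2i) = 2bi/(2i) = b = 0


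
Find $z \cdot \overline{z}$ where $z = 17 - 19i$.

z * conjugate(z) = |z|^2 = a^2 + b^2
= 17^2 + (-19)^2 = 650


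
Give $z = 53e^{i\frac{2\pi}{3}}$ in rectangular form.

a = r cos θ = 53 * -1/2 = -53/2
b = r sin θ = 53 * sqrt(3)/2 = 53*sqrt(3)/2
z = -53/2 + (53*sqrt(3)/2)i


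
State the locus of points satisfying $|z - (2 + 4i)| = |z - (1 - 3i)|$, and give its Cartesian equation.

|z - z1| = |z - z2| means z is equidistant from z1 and z2,
i.e. the perpendicular bisector of the segment from (2, 4) to (1, -3) (midpoint (3/2, 1/2)).
With z = x + yi, square both sides:
(x - 2)^2 + (y - 4)^2 = (x - 1)^2 + (y - (-3))^2
The x^2 and y^2 terms cancel: -2x + (-14)y = 10 - 20 = -10
Simplify: x + 7y = 5
Locus: Perpendicular bisector of the segment from (2, 4) to (1, -3): the line x + 7y = 5


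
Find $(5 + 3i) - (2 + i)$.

(5 - 2) + (3 - 1)i = 3 + 2i


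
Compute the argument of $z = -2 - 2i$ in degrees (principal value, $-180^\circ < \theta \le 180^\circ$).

θ = arctan(b/a) = arctan(-2/-2) (quadrant-adjusted) = -135°


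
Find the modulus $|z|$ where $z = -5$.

|z| = sqrt(a^2 + b^2) = sqrt((-5)^2 + 0^2) = sqrt(25) = 5


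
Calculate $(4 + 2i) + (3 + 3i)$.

(4 + 3) + (2 + 3)i = 7 + 5i


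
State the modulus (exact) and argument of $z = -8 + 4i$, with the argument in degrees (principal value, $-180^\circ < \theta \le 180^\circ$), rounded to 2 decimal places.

|z| = sqrt((-8)^2 + 4^2) = sqrt(80)
arg(z) = arctan(b/a) = arctan(4/-8) (quadrant-adjusted) = 153.43°


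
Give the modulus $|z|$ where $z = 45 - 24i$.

|z| = sqrt(a^2 + b^2) = sqrt(45^2 + (-24)^2) = sqrt(2601) = 51


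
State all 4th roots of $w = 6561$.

|w| = 6561, arg(w) = 0°
Root modulus = 6561^(1/4) = 9
Root arguments: θ_k = (0° + 360°k)/4 for k = 0, 1, ..., 3
Roots: 9, 9i, -9, -9i


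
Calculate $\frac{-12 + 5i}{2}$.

Divisor is real, so divide each part by 2:
= -6 + (5/2)i


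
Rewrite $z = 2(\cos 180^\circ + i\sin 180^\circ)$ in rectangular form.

a = r cos θ = 2 * -1 = -2
b = r sin θ = 2 * 0 = 0
z = -2


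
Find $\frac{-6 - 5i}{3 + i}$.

Multiply numerator and denominator by conjugate (3 - i):
= (-6 - 5i)(3 - i) / (3^2 + 1^2)
= (-23 - 9i) / 10
= -23/10 - (9/10)i


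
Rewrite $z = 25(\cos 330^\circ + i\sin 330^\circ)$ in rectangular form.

a = r cos θ = 25 * sqrt(3)/2 = 25*sqrt(3)/2
b = r sin θ = 25 * -1/2 = -25/2
z = 25*sqrt(3)/2 - (25/2)i


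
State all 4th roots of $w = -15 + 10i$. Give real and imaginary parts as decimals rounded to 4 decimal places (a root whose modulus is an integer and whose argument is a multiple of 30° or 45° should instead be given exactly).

|w| = sqrt(325) ≈ 18.027756, arg(w) ≈ 146.309932°
Root modulus = sqrt(325)^(1/4) ≈ 2.060561
Root arguments: θ_k = (arg(w) + 360°k)/4 for k = 0, 1, ..., 3
Compute each root as (root modulus)(cos θ_k + i sin θ_k) using full-precision intermediates, then round to 4 decimal places.
Roots: 1.6547 + 1.2279i, -1.2279 + 1.6547i, -1.6547 - 1.2279i, 1.2279 - 1.6547i


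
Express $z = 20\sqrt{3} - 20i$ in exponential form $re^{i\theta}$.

r = |z| = sqrt((20*sqrt(3))^2 + (-20)^2) = sqrt(1200 + 400) = sqrt(1600) = 40
θ = arctan(b/a) = arctan(-20/34.641) (quadrant-adjusted) = -30° = -π/6
z = 40e^(-i*π/6)


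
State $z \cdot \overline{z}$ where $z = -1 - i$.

z * conjugate(z) = |z|^2 = a^2 + b^2
= (-1)^2 + (-1)^2 = 2


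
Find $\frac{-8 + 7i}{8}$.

Divisor is real, so divide each part by 8:
= -1 + (7/8)i


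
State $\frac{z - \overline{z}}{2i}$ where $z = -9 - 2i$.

z - conjugate(z) = 2bi
(z - conjugate(z))/(2i) = 2bi/(2i) = b = -2


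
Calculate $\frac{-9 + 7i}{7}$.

Divisor is real, so divide each part by 7:
= -9/7 + i


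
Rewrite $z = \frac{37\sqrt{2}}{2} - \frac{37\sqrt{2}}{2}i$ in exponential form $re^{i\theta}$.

r = |z| = sqrt((37*sqrt(2)/2)^2 + (-37*sqrt(2)/2)^2) = sqrt(1369/2 + 1369/2) = sqrt(1369) = 37
θ = arctan(b/a) = arctan(-26.163/26.163) (quadrant-adjusted) = -45° = -π/4
z = 37e^(-i*π/4)


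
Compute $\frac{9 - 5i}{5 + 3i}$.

Multiply numerator and denominator by conjugate (5 - 3i):
= (9 - 5i)(5 - 3i) / (5^2 + 3^2)
= (30 - 52i) / 34
Divide through by 2: (15 - 26i) / 17
= 15/17 - (26/17)i


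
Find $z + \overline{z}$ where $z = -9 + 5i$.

z + conjugate(z) = (a + bi) + (a - bi) = 2a
= 2 * (-9) = -18


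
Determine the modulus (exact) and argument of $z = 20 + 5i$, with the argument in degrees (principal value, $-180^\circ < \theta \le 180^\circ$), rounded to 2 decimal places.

|z| = sqrt(20^2 + 5^2) = sqrt(425)
arg(z) = arctan(b/a) = arctan(5/20) (quadrant-adjusted) = 14.04°


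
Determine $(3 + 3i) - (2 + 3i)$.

(3 - 2) + (3 - 3)i = 1


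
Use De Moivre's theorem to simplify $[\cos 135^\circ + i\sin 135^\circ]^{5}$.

By De Moivre: z^n = r^n(cos(nθ) + i sin(nθ))
= 1^5(cos(5*135°) + i sin(5*135°))
= 1(cos 315° + i sin 315°)
= sqrt(2)/2 - (sqrt(2)/2)i


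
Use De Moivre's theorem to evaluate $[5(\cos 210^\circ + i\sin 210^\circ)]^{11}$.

By De Moivre: z^n = r^n(cos(nθ) + i sin(nθ))
= 5^11(cos(11*210°) + i sin(11*210°))
= 48828125(cos 150° + i sin 150°)
= -48828125*sqrt(3)/2 + (48828125/2)i


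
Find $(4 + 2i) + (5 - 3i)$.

(4 + 5) + (2 + (-3))i = 9 - i


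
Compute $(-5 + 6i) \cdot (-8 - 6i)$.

(a1*a2 - b1*b2) + (a1*b2 + b1*a2)i
= (40 - (-36)) + (30 + (-48))i
= 76 - 18i


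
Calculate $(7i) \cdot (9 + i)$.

(a1*a2 - b1*b2) + (a1*b2 + b1*a2)i
= (0 - 7) + (0 + 63)i
= -7 + 63i


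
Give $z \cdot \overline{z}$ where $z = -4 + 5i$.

z * conjugate(z) = |z|^2 = a^2 + b^2
= (-4)^2 + 5^2 = 41


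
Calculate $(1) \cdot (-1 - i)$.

(a1*a2 - b1*b2) + (a1*b2 + b1*a2)i
= (-1 - 0) + (-1 + 0)i
= -1 - i


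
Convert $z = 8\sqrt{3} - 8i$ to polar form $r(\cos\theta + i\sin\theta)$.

r = |z| = sqrt(a^2 + b^2) = sqrt((8*sqrt(3))^2 + (-8)^2) = sqrt(192 + 64) = sqrt(256) = 16
θ = arctan(b/a) = arctan(-8/13.8564) (quadrant-adjusted) = 330°
z = 16(cos 330° + i sin 330°)


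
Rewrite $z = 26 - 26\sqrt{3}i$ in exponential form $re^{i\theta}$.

r = |z| = sqrt((26)^2 + (-26*sqrt(3))^2) = sqrt(676 + 2028) = sqrt(2704) = 52
θ = arctan(b/a) = arctan(-45.0333/26) (quadrant-adjusted) = -60° = -π/3
z = 52e^(-i*π/3)


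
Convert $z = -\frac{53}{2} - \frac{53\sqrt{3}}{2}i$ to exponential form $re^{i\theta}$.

r = |z| = sqrt((-53/2)^2 + (-53*sqrt(3)/2)^2) = sqrt(2809/4 + 8427/4) = sqrt(2809) = 53
θ = arctan(b/a) = arctan(-45.8993/-26.5) (quadrant-adjusted) = 240° = 4π/3
z = 53e^(i*4π/3)


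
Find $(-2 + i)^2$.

(a + bi)^2 = a^2 - b^2 + 2abi
= (-2)^2 - 1^2 + 2*(-2)*1i
= 3 - 4i


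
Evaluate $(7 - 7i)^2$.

(a + bi)^2 = a^2 - b^2 + 2abi
= 7^2 - (-7)^2 + 2*7*(-7)i
= -98i


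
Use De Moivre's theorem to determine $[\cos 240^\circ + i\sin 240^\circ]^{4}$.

By De Moivre: z^n = r^n(cos(nθ) + i sin(nθ))
= 1^4(cos(4*240°) + i sin(4*240°))
= 1(cos 240° + i sin 240°)
= -1/2 - (sqrt(3)/2)i


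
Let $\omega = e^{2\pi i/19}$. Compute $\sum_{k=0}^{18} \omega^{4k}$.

Let ζ = ω^4 = e^(2πi·4/19). Since 19 ∤ 4, ζ ≠ 1.
Sum = Σ_{k=0}^{18} ζ^k = (ζ^19 - 1)/(ζ - 1) = (ω^{4·19} - 1)/(ζ - 1) = (1 - 1)/(ζ - 1) = 0


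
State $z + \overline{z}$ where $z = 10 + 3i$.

z + conjugate(z) = (a + bi) + (a - bi) = 2a
= 2 * 10 = 20


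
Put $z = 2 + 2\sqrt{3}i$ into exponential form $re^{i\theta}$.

r = |z| = sqrt((2)^2 + (2*sqrt(3))^2) = sqrt(4 + 12) = sqrt(16) = 4
θ = arctan(b/a) = arctan(3.4641/2) (quadrant-adjusted) = 60° = π/3
z = 4e^(i*π/3)


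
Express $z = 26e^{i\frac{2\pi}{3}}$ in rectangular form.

a = r cos θ = 26 * -1/2 = -13
b = r sin θ = 26 * sqrt(3)/2 = 13*sqrt(3)
z = -13 + 13*sqrt(3)i


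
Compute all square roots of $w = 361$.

|w| = 361, arg(w) = 0°
Root modulus = 361^(1/2) = 19
Root arguments: θ_k = (0° + 360°k)/2 for k = 0, 1, ..., 1
Roots: 19, -19


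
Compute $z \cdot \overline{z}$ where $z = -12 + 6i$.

z * conjugate(z) = |z|^2 = a^2 + b^2
= (-12)^2 + 6^2 = 180


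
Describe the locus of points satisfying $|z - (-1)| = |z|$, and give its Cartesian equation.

|z - z1| = |z - z2| means z is equidistant from z1 and z2,
i.e. the perpendicular bisector of the segment from (-1, 0) to (0, 0) (midpoint (-1/2, 0)).
With z = x + yi, square both sides:
(x - (-1))^2 + (y - 0)^2 = (x - 0)^2 + (y - 0)^2
The x^2 and y^2 terms cancel: 2x + 0y = 0 - 1 = -1
Simplify: x = -1/2
Locus: Perpendicular bisector of the segment from (-1, 0) to (0, 0): the line x = -1/2


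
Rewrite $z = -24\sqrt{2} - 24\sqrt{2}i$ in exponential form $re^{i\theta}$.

r = |z| = sqrt((-24*sqrt(2))^2 + (-24*sqrt(2))^2) = sqrt(1152 + 1152) = sqrt(2304) = 48
θ = arctan(b/a) = arctan(-33.9411/-33.9411) (quadrant-adjusted) = -135° = -3π/4
z = 48e^(-i*3π/4)


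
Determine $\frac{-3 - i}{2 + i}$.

Multiply numerator and denominator by conjugate (2 - i):
= (-3 - i)(2 - i) / (2^2 + 1^2)
= (-7 + i) / 5
= -7/5 + (1/5)i


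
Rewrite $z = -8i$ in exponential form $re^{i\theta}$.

r = |z| = sqrt((0)^2 + (-8)^2) = sqrt(0 + 64) = sqrt(64) = 8
a = 0 and b < 0, so z lies on the negative imaginary axis: θ = -90° = -π/2
z = 8e^(-i*π/2)


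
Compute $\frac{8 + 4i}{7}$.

Divisor is real, so divide each part by 7:
= 8/7 + (4/7)i


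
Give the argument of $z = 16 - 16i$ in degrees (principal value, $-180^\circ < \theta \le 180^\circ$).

θ = arctan(b/a) = arctan(-16/16) (quadrant-adjusted) = -45°


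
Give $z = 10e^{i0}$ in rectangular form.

a = r cos θ = 10 * 1 = 10
b = r sin θ = 10 * 0 = 0
z = 10


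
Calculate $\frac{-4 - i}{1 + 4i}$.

Multiply numerator and denominator by conjugate (1 - 4i):
= (-4 - i)(1 - 4i) / (1^2 + 4^2)
= (-8 + 15i) / 17
= -8/17 + (15/17)i


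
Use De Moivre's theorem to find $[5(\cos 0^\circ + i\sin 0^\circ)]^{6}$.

By De Moivre: z^n = r^n(cos(nθ) + i sin(nθ))
= 5^6(cos(6*0°) + i sin(6*0°))
= 15625(cos 0° + i sin 0°)
= 15625


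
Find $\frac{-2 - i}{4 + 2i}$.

Multiply numerator and denominator by conjugate (4 - 2i):
= (-2 - i)(4 - 2i) / (4^2 + 2^2)
= (-10) / 20
Divide through by 10: (-1) / 2
= -1/2


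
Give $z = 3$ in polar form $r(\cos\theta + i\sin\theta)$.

r = |z| = sqrt(a^2 + b^2) = sqrt((3)^2 + (0)^2) = sqrt(9 + 0) = sqrt(9) = 3
b = 0 and a > 0, so z lies on the positive real axis: θ = 0°
z = 3(cos 0° + i sin 0°)


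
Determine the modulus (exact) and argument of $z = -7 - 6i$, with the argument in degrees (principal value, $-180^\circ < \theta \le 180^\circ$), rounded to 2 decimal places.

|z| = sqrt((-7)^2 + (-6)^2) = sqrt(85)
arg(z) = arctan(b/a) = arctan(-6/-7) (quadrant-adjusted) = -139.40°


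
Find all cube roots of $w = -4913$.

|w| = 4913, arg(w) = 180°
Root modulus = 4913^(1/3) = 17
Root arguments: θ_k = (180° + 360°k)/3 for k = 0, 1, ..., 2
Roots: 17/2 + (17*sqrt(3)/2)i, -17, 17/2 - (17*sqrt(3)/2)i


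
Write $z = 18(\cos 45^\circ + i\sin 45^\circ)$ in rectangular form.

a = r cos θ = 18 * sqrt(2)/2 = 9*sqrt(2)
b = r sin θ = 18 * sqrt(2)/2 = 9*sqrt(2)
z = 9*sqrt(2) + 9*sqrt(2)i


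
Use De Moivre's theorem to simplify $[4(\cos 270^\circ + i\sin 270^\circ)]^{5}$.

By De Moivre: z^n = r^n(cos(nθ) + i sin(nθ))
= 4^5(cos(5*270°) + i sin(5*270°))
= 1024(cos 270° + i sin 270°)
= -1024i


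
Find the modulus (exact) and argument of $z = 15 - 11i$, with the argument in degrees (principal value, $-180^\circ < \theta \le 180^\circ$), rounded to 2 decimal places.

|z| = sqrt(15^2 + (-11)^2) = sqrt(346)
arg(z) = arctan(b/a) = arctan(-11/15) (quadrant-adjusted) = -36.25°


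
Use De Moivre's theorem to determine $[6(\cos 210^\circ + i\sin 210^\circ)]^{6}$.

By De Moivre: z^n = r^n(cos(nθ) + i sin(nθ))
= 6^6(cos(6*210°) + i sin(6*210°))
= 46656(cos 180° + i sin 180°)
= -46656


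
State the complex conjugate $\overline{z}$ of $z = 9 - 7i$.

If z = a + bi, then conjugate(z) = a - bi
conjugate(9 - 7i) = 9 + 7i


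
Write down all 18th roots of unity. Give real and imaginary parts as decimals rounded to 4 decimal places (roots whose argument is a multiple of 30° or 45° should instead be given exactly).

ω_k = e^(2πik/18) = cos(2πk/18) + i sin(2πk/18) for k = 0, 1, ..., 17
Roots: 1, 0.9397 + 0.3420i, 0.7660 + 0.6428i, 1/2 + (sqrt(3)/2)i, 0.1736 + 0.9848i, -0.1736 + 0.9848i, -1/2 + (sqrt(3)/2)i, -0.7660 + 0.6428i, -0.9397 + 0.3420i, -1, -0.9397 - 0.3420i, -0.7660 - 0.6428i, -1/2 - (sqrt(3)/2)i, -0.1736 - 0.9848i, 0.1736 - 0.9848i, 1/2 - (sqrt(3)/2)i, 0.7660 - 0.6428i, 0.9397 - 0.3420i


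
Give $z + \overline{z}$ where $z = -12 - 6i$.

z + conjugate(z) = (a + bi) + (a - bi) = 2a
= 2 * (-12) = -24


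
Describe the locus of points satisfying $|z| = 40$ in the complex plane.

|z| = 40 means sqrt(x^2 + y^2) = 40
This is a circle of radius 40 centered at the origin


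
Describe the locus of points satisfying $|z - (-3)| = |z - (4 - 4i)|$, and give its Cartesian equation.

|z - z1| = |z - z2| means z is equidistant from z1 and z2,
i.e. the perpendicular bisector of the segment from (-3, 0) to (4, -4) (midpoint (1/2, -2)).
With z = x + yi, square both sides:
(x - (-3))^2 + (y - 0)^2 = (x - 4)^2 + (y - (-4))^2
The x^2 and y^2 terms cancel: 14x + (-8)y = 32 - 9 = 23
Simplify: 14x - 8y = 23
Locus: Perpendicular bisector of the segment from (-3, 0) to (4, -4): the line 14x - 8y = 23


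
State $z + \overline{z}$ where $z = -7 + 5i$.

z + conjugate(z) = (a + bi) + (a - bi) = 2a
= 2 * (-7) = -14


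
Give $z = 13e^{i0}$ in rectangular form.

a = r cos θ = 13 * 1 = 13
b = r sin θ = 13 * 0 = 0
z = 13


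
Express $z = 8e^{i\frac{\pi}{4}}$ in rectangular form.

a = r cos θ = 8 * sqrt(2)/2 = 4*sqrt(2)
b = r sin θ = 8 * sqrt(2)/2 = 4*sqrt(2)
z = 4*sqrt(2) + 4*sqrt(2)i


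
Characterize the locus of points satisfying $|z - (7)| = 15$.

|z - z0| = r describes a circle centered at z0 with radius r
Here z0 = 7 and r = 15
Locus: Circle centered at (7, 0) with radius 15


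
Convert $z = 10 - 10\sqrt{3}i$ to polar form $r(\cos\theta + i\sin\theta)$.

r = |z| = sqrt(a^2 + b^2) = sqrt((10)^2 + (-10*sqrt(3))^2) = sqrt(100 + 300) = sqrt(400) = 20
θ = arctan(b/a) = arctan(-17.3205/10) (quadrant-adjusted) = 300°
z = 20(cos 300° + i sin 300°)


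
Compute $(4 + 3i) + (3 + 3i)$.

(4 + 3) + (3 + 3)i = 7 + 6i


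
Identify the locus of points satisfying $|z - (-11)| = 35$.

|z - z0| = r describes a circle centered at z0 with radius r
Here z0 = -11 and r = 35
Locus: Circle centered at (-11, 0) with radius 35


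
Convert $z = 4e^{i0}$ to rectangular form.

a = r cos θ = 4 * 1 = 4
b = r sin θ = 4 * 0 = 0
z = 4


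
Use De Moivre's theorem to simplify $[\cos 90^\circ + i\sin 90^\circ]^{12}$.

By De Moivre: z^n = r^n(cos(nθ) + i sin(nθ))
= 1^12(cos(12*90°) + i sin(12*90°))
= 1(cos 0° + i sin 0°)
= 1


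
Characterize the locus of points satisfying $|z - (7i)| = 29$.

|z - z0| = r describes a circle centered at z0 with radius r
Here z0 = 7i and r = 29
Locus: Circle centered at (0, 7) with radius 29


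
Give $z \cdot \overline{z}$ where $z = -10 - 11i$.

z * conjugate(z) = |z|^2 = a^2 + b^2
= (-10)^2 + (-11)^2 = 221


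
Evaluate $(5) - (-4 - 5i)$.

(5 - (-4)) + (0 - (-5))i = 9 + 5i


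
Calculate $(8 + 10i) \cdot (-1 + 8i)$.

(a1*a2 - b1*b2) + (a1*b2 + b1*a2)i
= (-8 - 80) + (64 + (-10))i
= -88 + 54i


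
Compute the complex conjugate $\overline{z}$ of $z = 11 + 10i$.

If z = a + bi, then conjugate(z) = a - bi
conjugate(11 + 10i) = 11 - 10i


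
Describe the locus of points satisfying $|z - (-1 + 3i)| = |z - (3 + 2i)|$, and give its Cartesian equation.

|z - z1| = |z - z2| means z is equidistant from z1 and z2,
i.e. the perpendicular bisector of the segment from (-1, 3) to (3, 2) (midpoint (1, 5/2)).
With z = x + yi, square both sides:
(x - (-1))^2 + (y - 3)^2 = (x - 3)^2 + (y - 2)^2
The x^2 and y^2 terms cancel: 8x + (-2)y = 13 - 10 = 3
Simplify: 8x - 2y = 3
Locus: Perpendicular bisector of the segment from (-1, 3) to (3, 2): the line 8x - 2y = 3


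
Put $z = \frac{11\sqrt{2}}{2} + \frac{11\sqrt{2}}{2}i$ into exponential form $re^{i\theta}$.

r = |z| = sqrt((11*sqrt(2)/2)^2 + (11*sqrt(2)/2)^2) = sqrt(121/2 + 121/2) = sqrt(121) = 11
θ = arctan(b/a) = arctan(7.7782/7.7782) (quadrant-adjusted) = 45° = π/4
z = 11e^(i*π/4)


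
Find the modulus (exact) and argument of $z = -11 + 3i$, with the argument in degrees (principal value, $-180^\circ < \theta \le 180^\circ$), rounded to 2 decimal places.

|z| = sqrt((-11)^2 + 3^2) = sqrt(130)
arg(z) = arctan(b/a) = arctan(3/-11) (quadrant-adjusted) = 164.74°


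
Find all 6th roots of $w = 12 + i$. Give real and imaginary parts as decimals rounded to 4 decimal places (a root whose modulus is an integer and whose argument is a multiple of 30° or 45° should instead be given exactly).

|w| = sqrt(145) ≈ 12.041595, arg(w) ≈ 4.763642°
Root modulus = sqrt(145)^(1/6) ≈ 1.513959
Root arguments: θ_k = (arg(w) + 360°k)/6 for k = 0, 1, ..., 5
Compute each root as (root modulus)(cos θ_k + i sin θ_k) using full-precision intermediates, then round to 4 decimal places.
Roots: 1.5138 + 0.0210i, 0.7387 + 1.3215i, -0.7751 + 1.3005i, -1.5138 - 0.0210i, -0.7387 - 1.3215i, 0.7751 - 1.3005i


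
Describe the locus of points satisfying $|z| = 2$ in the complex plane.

|z| = 2 means sqrt(x^2 + y^2) = 2
This is a circle of radius 2 centered at the origin


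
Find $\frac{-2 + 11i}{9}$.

Divisor is real, so divide each part by 9:
= -2/9 + (11/9)i


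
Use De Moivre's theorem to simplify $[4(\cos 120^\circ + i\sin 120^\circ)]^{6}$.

By De Moivre: z^n = r^n(cos(nθ) + i sin(nθ))
= 4^6(cos(6*120°) + i sin(6*120°))
= 4096(cos 0° + i sin 0°)
= 4096


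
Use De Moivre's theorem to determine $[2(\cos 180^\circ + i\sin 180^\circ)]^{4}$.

By De Moivre: z^n = r^n(cos(nθ) + i sin(nθ))
= 2^4(cos(4*180°) + i sin(4*180°))
= 16(cos 0° + i sin 0°)
= 16


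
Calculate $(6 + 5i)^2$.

(a + bi)^2 = a^2 - b^2 + 2abi
= 6^2 - 5^2 + 2*6*5i
= 11 + 60i


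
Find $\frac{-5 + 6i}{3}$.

Divisor is real, so divide each part by 3:
= -5/3 + 2i


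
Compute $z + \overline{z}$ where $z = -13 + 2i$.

z + conjugate(z) = (a + bi) + (a - bi) = 2a
= 2 * (-13) = -26


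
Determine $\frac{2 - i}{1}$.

Divisor is real, so divide each part by 1:
= 2 - i


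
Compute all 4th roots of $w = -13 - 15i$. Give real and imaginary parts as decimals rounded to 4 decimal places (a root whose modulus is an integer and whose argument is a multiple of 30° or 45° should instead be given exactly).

|w| = sqrt(394) ≈ 19.849433, arg(w) ≈ 229.085617°
Root modulus = sqrt(394)^(1/4) ≈ 2.110751
Root arguments: θ_k = (arg(w) + 360°k)/4 for k = 0, 1, ..., 3
Compute each root as (root modulus)(cos θ_k + i sin θ_k) using full-precision intermediates, then round to 4 decimal places.
Roots: 1.1412 + 1.7757i, -1.7757 + 1.1412i, -1.1412 - 1.7757i, 1.7757 - 1.1412i


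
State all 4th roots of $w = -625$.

|w| = 625, arg(w) = 180°
Root modulus = 625^(1/4) = 5
Root arguments: θ_k = (180° + 360°k)/4 for k = 0, 1, ..., 3
Roots: 5*sqrt(2)/2 + (5*sqrt(2)/2)i, -5*sqrt(2)/2 + (5*sqrt(2)/2)i, -5*sqrt(2)/2 - (5*sqrt(2)/2)i, 5*sqrt(2)/2 - (5*sqrt(2)/2)i


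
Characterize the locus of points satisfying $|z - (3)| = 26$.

|z - z0| = r describes a circle centered at z0 with radius r
Here z0 = 3 and r = 26
Locus: Circle centered at (3, 0) with radius 26


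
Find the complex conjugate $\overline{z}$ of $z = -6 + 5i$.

If z = a + bi, then conjugate(z) = a - bi
conjugate(-6 + 5i) = -6 - 5i


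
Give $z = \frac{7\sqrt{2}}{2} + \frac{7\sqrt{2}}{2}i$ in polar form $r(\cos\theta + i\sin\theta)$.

r = |z| = sqrt(a^2 + b^2) = sqrt((7*sqrt(2)/2)^2 + (7*sqrt(2)/2)^2) = sqrt(49/2 + 49/2) = sqrt(49) = 7
θ = arctan(b/a) = arctan(4.9497/4.9497) (quadrant-adjusted) = 45°
z = 7(cos 45° + i sin 45°)


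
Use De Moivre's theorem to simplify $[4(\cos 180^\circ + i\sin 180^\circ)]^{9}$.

By De Moivre: z^n = r^n(cos(nθ) + i sin(nθ))
= 4^9(cos(9*180°) + i sin(9*180°))
= 262144(cos 180° + i sin 180°)
= -262144


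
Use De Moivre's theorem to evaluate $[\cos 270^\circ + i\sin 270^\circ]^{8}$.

By De Moivre: z^n = r^n(cos(nθ) + i sin(nθ))
= 1^8(cos(8*270°) + i sin(8*270°))
= 1(cos 0° + i sin 0°)
= 1


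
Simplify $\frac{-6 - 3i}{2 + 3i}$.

Multiply numerator and denominator by conjugate (2 - 3i):
= (-6 - 3i)(2 - 3i) / (2^2 + 3^2)
= (-21 + 12i) / 13
= -21/13 + (12/13)i


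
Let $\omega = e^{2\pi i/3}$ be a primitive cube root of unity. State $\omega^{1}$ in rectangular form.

ω^1 = e^(2πi·1/3) = e^(i·2π/3)
= cos(2π/3) + i sin(2π/3)
= -1/2 + (sqrt(3)/2)i


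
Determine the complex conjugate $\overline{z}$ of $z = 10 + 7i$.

If z = a + bi, then conjugate(z) = a - bi
conjugate(10 + 7i) = 10 - 7i


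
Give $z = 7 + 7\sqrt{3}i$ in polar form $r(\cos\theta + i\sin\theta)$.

r = |z| = sqrt(a^2 + b^2) = sqrt((7)^2 + (7*sqrt(3))^2) = sqrt(49 + 147) = sqrt(196) = 14
θ = arctan(b/a) = arctan(12.1244/7) (quadrant-adjusted) = 60°
z = 14(cos 60° + i sin 60°)


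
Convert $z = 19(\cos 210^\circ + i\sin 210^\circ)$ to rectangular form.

a = r cos θ = 19 * -sqrt(3)/2 = -19*sqrt(3)/2
b = r sin θ = 19 * -1/2 = -19/2
z = -19*sqrt(3)/2 - (19/2)i


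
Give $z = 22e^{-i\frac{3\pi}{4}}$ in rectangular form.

a = r cos θ = 22 * -sqrt(2)/2 = -11*sqrt(2)
b = r sin θ = 22 * -sqrt(2)/2 = -11*sqrt(2)
z = -11*sqrt(2) - 11*sqrt(2)i


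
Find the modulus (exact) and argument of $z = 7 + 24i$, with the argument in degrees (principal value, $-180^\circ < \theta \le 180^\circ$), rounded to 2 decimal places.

|z| = sqrt(7^2 + 24^2) = 25
arg(z) = arctan(b/a) = arctan(24/7) (quadrant-adjusted) = 73.74°


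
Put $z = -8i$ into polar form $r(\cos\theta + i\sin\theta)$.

r = |z| = sqrt(a^2 + b^2) = sqrt((0)^2 + (-8)^2) = sqrt(0 + 64) = sqrt(64) = 8
a = 0 and b < 0, so z lies on the negative imaginary axis: θ = 270°
z = 8(cos 270° + i sin 270°)


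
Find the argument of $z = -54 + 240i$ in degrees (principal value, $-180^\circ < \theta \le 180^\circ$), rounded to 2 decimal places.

θ = arctan(b/a) = arctan(240/-54) (quadrant-adjusted) = 102.68°


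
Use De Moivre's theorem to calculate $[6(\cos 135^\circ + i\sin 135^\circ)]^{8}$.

By De Moivre: z^n = r^n(cos(nθ) + i sin(nθ))
= 6^8(cos(8*135°) + i sin(8*135°))
= 1679616(cos 0° + i sin 0°)
= 1679616


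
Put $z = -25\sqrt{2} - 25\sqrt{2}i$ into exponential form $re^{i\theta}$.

r = |z| = sqrt((-25*sqrt(2))^2 + (-25*sqrt(2))^2) = sqrt(1250 + 1250) = sqrt(2500) = 50
θ = arctan(b/a) = arctan(-35.3553/-35.3553) (quadrant-adjusted) = 225° = 5π/4
z = 50e^(i*5π/4)


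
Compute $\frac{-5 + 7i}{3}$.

Divisor is real, so divide each part by 3:
= -5/3 + (7/3)i


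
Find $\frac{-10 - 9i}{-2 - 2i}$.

Multiply numerator and denominator by conjugate (-2 + 2i):
= (-10 - 9i)(-2 + 2i) / ((-2)^2 + (-2)^2)
= (38 - 2i) / 8
Divide through by 2: (19 - i) / 4
= 19/4 - (1/4)i


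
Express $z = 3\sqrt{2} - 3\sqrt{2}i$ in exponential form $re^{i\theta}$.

r = |z| = sqrt((3*sqrt(2))^2 + (-3*sqrt(2))^2) = sqrt(18 + 18) = sqrt(36) = 6
θ = arctan(b/a) = arctan(-4.2426/4.2426) (quadrant-adjusted) = -45° = -π/4
z = 6e^(-i*π/4)


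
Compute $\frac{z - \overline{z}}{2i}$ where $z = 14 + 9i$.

z - conjugate(z) = 2bi
(z - conjugate(z))/(2i) = 2bi/(2i) = b = 9


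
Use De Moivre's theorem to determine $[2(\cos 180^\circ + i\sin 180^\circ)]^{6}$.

By De Moivre: z^n = r^n(cos(nθ) + i sin(nθ))
= 2^6(cos(6*180°) + i sin(6*180°))
= 64(cos 0° + i sin 0°)
= 64


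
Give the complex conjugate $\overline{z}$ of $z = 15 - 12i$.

If z = a + bi, then conjugate(z) = a - bi
conjugate(15 - 12i) = 15 + 12i


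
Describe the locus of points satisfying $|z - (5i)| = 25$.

|z - z0| = r describes a circle centered at z0 with radius r
Here z0 = 5i and r = 25
Locus: Circle centered at (0, 5) with radius 25


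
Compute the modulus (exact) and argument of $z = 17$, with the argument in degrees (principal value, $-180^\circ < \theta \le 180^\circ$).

|z| = sqrt(17^2 + 0^2) = 17
b = 0 and a > 0, so z lies on the positive real axis: arg(z) = 0°


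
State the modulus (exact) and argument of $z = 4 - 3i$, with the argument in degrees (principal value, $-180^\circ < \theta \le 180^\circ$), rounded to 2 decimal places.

|z| = sqrt(4^2 + (-3)^2) = 5
arg(z) = arctan(b/a) = arctan(-3/4) (quadrant-adjusted) = -36.87°


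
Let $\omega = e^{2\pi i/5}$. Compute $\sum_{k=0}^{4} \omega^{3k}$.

Let ζ = ω^3 = e^(2πi·3/5). Since 5 ∤ 3, ζ ≠ 1.
Sum = Σ_{k=0}^{4} ζ^k = (ζ^5 - 1)/(ζ - 1) = (ω^{3·5} - 1)/(ζ - 1) = (1 - 1)/(ζ - 1) = 0


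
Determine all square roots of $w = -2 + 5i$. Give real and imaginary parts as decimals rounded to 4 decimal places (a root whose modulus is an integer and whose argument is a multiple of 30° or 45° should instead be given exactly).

|w| = sqrt(29) ≈ 5.385165, arg(w) ≈ 111.801409°
Root modulus = sqrt(29)^(1/2) ≈ 2.320596
Root arguments: θ_k = (arg(w) + 360°k)/2 for k = 0, 1, ..., 1
Compute each root as (root modulus)(cos θ_k + i sin θ_k) using full-precision intermediates, then round to 4 decimal places.
Roots: 1.3010 + 1.9216i, -1.3010 - 1.9216i


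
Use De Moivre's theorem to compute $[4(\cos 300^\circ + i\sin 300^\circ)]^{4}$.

By De Moivre: z^n = r^n(cos(nθ) + i sin(nθ))
= 4^4(cos(4*300°) + i sin(4*300°))
= 256(cos 120° + i sin 120°)
= -128 + 128*sqrt(3)i


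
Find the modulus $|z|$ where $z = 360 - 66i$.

|z| = sqrt(a^2 + b^2) = sqrt(360^2 + (-66)^2) = sqrt(133956) = 366


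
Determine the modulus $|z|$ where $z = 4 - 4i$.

|z| = sqrt(a^2 + b^2) = sqrt(4^2 + (-4)^2) = sqrt(32) = sqrt(32)


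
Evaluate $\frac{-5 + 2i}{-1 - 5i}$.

Multiply numerator and denominator by conjugate (-1 + 5i):
= (-5 + 2i)(-1 + 5i) / ((-1)^2 + (-5)^2)
= (-5 - 27i) / 26
= -5/26 - (27/26)i


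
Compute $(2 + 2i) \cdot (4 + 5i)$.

(a1*a2 - b1*b2) + (a1*b2 + b1*a2)i
= (8 - 10) + (10 + 8)i
= -2 + 18i


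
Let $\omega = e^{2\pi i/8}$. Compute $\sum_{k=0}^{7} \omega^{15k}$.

Let ζ = ω^15 = e^(2πi·15/8). Since 8 ∤ 15, ζ ≠ 1.
Sum = Σ_{k=0}^{7} ζ^k = (ζ^8 - 1)/(ζ - 1) = (ω^{15·8} - 1)/(ζ - 1) = (1 - 1)/(ζ - 1) = 0


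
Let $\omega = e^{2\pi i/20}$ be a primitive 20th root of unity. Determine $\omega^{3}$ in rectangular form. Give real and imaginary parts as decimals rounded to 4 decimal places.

ω^3 = e^(2πi·3/20) = e^(i·3π/10)
= cos(3π/10) + i sin(3π/10)
= 0.5878 + 0.8090i


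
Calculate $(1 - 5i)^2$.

(a + bi)^2 = a^2 - b^2 + 2abi
= 1^2 - (-5)^2 + 2*1*(-5)i
= -24 - 10i


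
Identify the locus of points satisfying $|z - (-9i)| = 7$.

|z - z0| = r describes a circle centered at z0 with radius r
Here z0 = -9i and r = 7
Locus: Circle centered at (0, -9) with radius 7


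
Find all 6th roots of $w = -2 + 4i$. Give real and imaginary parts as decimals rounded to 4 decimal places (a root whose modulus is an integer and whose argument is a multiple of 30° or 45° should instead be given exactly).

|w| = sqrt(20) ≈ 4.472136, arg(w) ≈ 116.565051°
Root modulus = sqrt(20)^(1/6) ≈ 1.283569
Root arguments: θ_k = (arg(w) + 360°k)/6 for k = 0, 1, ..., 5
Compute each root as (root modulus)(cos θ_k + i sin θ_k) using full-precision intermediates, then round to 4 decimal places.
Roots: 1.2105 + 0.4269i, 0.2355 + 1.2618i, -0.9750 + 0.8348i, -1.2105 - 0.4269i, -0.2355 - 1.2618i, 0.9750 - 0.8348i


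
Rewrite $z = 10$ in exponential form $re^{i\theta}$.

r = |z| = sqrt((10)^2 + (0)^2) = sqrt(100 + 0) = sqrt(100) = 10
b = 0 and a > 0, so z lies on the positive real axis: θ = 0
z = 10e^(i*0) = 10


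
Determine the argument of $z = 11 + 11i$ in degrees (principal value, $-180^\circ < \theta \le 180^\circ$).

θ = arctan(b/a) = arctan(11/11) (quadrant-adjusted) = 45°


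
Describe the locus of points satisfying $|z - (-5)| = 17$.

|z - z0| = r describes a circle centered at z0 with radius r
Here z0 = -5 and r = 17
Locus: Circle centered at (-5, 0) with radius 17


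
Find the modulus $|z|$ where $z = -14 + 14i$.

|z| = sqrt(a^2 + b^2) = sqrt((-14)^2 + 14^2) = sqrt(392) = sqrt(392)


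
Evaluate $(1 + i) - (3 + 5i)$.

(1 - 3) + (1 - 5)i = -2 - 4i


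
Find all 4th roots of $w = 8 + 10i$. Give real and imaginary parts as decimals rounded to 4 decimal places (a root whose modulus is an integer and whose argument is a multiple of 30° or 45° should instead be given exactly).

|w| = sqrt(164) ≈ 12.806248, arg(w) ≈ 51.340192°
Root modulus = sqrt(164)^(1/4) ≈ 1.891714
Root arguments: θ_k = (arg(w) + 360°k)/4 for k = 0, 1, ..., 3
Compute each root as (root modulus)(cos θ_k + i sin θ_k) using full-precision intermediates, then round to 4 decimal places.
Roots: 1.8444 + 0.4202i, -0.4202 + 1.8444i, -1.8444 - 0.4202i, 0.4202 - 1.8444i


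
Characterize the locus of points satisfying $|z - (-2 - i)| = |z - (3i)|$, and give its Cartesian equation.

|z - z1| = |z - z2| means z is equidistant from z1 and z2,
i.e. the perpendicular bisector of the segment from (-2, -1) to (0, 3) (midpoint (-1, 1)).
With z = x + yi, square both sides:
(x - (-2))^2 + (y - (-1))^2 = (x - 0)^2 + (y - 3)^2
The x^2 and y^2 terms cancel: 4x + 8y = 9 - 5 = 4
Simplify: x + 2y = 1
Locus: Perpendicular bisector of the segment from (-2, -1) to (0, 3): the line x + 2y = 1


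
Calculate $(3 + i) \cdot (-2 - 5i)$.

(a1*a2 - b1*b2) + (a1*b2 + b1*a2)i
= (-6 - (-5)) + (-15 + (-2))i
= -1 - 17i


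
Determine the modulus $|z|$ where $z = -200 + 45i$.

|z| = sqrt(a^2 + b^2) = sqrt((-200)^2 + 45^2) = sqrt(42025) = 205


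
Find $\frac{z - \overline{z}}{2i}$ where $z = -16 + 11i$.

z - conjugate(z) = 2bi
(z - conjugate(z))/(2i) = 2bi/(2i) = b = 11


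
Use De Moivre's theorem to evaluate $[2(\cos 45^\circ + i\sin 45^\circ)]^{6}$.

By De Moivre: z^n = r^n(cos(nθ) + i sin(nθ))
= 2^6(cos(6*45°) + i sin(6*45°))
= 64(cos 270° + i sin 270°)
= -64i


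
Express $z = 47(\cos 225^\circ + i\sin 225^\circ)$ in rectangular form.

a = r cos θ = 47 * -sqrt(2)/2 = -47*sqrt(2)/2
b = r sin θ = 47 * -sqrt(2)/2 = -47*sqrt(2)/2
z = -47*sqrt(2)/2 - (47*sqrt(2)/2)i


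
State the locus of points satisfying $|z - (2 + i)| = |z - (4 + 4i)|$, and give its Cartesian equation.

|z - z1| = |z - z2| means z is equidistant from z1 and z2,
i.e. the perpendicular bisector of the segment from (2, 1) to (4, 4) (midpoint (3, 5/2)).
With z = x + yi, square both sides:
(x - 2)^2 + (y - 1)^2 = (x - 4)^2 + (y - 4)^2
The x^2 and y^2 terms cancel: 4x + 6y = 32 - 5 = 27
Simplify: 4x + 6y = 27
Locus: Perpendicular bisector of the segment from (2, 1) to (4, 4): the line 4x + 6y = 27


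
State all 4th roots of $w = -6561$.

|w| = 6561, arg(w) = 180°
Root modulus = 6561^(1/4) = 9
Root arguments: θ_k = (180° + 360°k)/4 for k = 0, 1, ..., 3
Roots: 9*sqrt(2)/2 + (9*sqrt(2)/2)i, -9*sqrt(2)/2 + (9*sqrt(2)/2)i, -9*sqrt(2)/2 - (9*sqrt(2)/2)i, 9*sqrt(2)/2 - (9*sqrt(2)/2)i


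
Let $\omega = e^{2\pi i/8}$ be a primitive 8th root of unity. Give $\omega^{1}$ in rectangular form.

ω^1 = e^(2πi·1/8) = e^(i·1π/4)
= cos(1π/4) + i sin(1π/4)
= sqrt(2)/2 + (sqrt(2)/2)i


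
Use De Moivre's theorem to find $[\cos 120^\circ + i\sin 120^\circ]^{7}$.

By De Moivre: z^n = r^n(cos(nθ) + i sin(nθ))
= 1^7(cos(7*120°) + i sin(7*120°))
= 1(cos 120° + i sin 120°)
= -1/2 + (sqrt(3)/2)i


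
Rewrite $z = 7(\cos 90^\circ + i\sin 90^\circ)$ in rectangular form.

a = r cos θ = 7 * 0 = 0
b = r sin θ = 7 * 1 = 7
z = 7i


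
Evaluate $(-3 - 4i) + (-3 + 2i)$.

(-3 + (-3)) + (-4 + 2)i = -6 - 2i


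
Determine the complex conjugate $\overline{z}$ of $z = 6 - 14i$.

If z = a + bi, then conjugate(z) = a - bi
conjugate(6 - 14i) = 6 + 14i


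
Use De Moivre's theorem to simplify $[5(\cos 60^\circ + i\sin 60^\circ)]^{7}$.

By De Moivre: z^n = r^n(cos(nθ) + i sin(nθ))
= 5^7(cos(7*60°) + i sin(7*60°))
= 78125(cos 60° + i sin 60°)
= 78125/2 + (78125*sqrt(3)/2)i


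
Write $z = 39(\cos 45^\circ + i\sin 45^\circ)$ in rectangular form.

a = r cos θ = 39 * sqrt(2)/2 = 39*sqrt(2)/2
b = r sin θ = 39 * sqrt(2)/2 = 39*sqrt(2)/2
z = 39*sqrt(2)/2 + (39*sqrt(2)/2)i


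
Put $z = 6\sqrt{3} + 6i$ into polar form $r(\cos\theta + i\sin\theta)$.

r = |z| = sqrt(a^2 + b^2) = sqrt((6*sqrt(3))^2 + (6)^2) = sqrt(108 + 36) = sqrt(144) = 12
θ = arctan(b/a) = arctan(6/10.3923) (quadrant-adjusted) = 30°
z = 12(cos 30° + i sin 30°)


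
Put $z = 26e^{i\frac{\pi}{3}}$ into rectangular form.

a = r cos θ = 26 * 1/2 = 13
b = r sin θ = 26 * sqrt(3)/2 = 13*sqrt(3)
z = 13 + 13*sqrt(3)i


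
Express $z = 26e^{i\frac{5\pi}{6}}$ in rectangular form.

a = r cos θ = 26 * -sqrt(3)/2 = -13*sqrt(3)
b = r sin θ = 26 * 1/2 = 13
z = -13*sqrt(3) + 13i


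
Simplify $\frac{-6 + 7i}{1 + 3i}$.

Multiply numerator and denominator by conjugate (1 - 3i):
= (-6 + 7i)(1 - 3i) / (1^2 + 3^2)
= (15 + 25i) / 10
Divide through by 5: (3 + 5i) / 2
= 3/2 + (5/2)i


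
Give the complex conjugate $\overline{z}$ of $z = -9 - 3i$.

If z = a + bi, then conjugate(z) = a - bi
conjugate(-9 - 3i) = -9 + 3i


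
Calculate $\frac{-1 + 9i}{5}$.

Divisor is real, so divide each part by 5:
= -1/5 + (9/5)i


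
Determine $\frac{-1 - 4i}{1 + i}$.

Multiply numerator and denominator by conjugate (1 - i):
= (-1 - 4i)(1 - i) / (1^2 + 1^2)
= (-5 - 3i) / 2
= -5/2 - (3/2)i


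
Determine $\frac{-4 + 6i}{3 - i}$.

Multiply numerator and denominator by conjugate (3 + i):
= (-4 + 6i)(3 + i) / (3^2 + (-1)^2)
= (-18 + 14i) / 10
Divide through by 2: (-9 + 7i) / 5
= -9/5 + (7/5)i


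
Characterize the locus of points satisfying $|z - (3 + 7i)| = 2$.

|z - z0| = r describes a circle centered at z0 with radius r
Here z0 = 3 + 7i and r = 2
Locus: Circle centered at (3, 7) with radius 2


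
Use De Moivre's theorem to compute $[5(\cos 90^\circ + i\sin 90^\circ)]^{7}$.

By De Moivre: z^n = r^n(cos(nθ) + i sin(nθ))
= 5^7(cos(7*90°) + i sin(7*90°))
= 78125(cos 270° + i sin 270°)
= -78125i


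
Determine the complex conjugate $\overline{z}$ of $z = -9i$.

If z = a + bi, then conjugate(z) = a - bi
conjugate(-9i) = 9i


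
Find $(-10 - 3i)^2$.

(a + bi)^2 = a^2 - b^2 + 2abi
= (-10)^2 - (-3)^2 + 2*(-10)*(-3)i
= 91 + 60i


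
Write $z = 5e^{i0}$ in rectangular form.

a = r cos θ = 5 * 1 = 5
b = r sin θ = 5 * 0 = 0
z = 5


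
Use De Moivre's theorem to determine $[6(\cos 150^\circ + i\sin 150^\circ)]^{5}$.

By De Moivre: z^n = r^n(cos(nθ) + i sin(nθ))
= 6^5(cos(5*150°) + i sin(5*150°))
= 7776(cos 30° + i sin 30°)
= 3888*sqrt(3) + 3888i


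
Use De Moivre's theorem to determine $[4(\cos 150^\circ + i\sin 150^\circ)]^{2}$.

By De Moivre: z^n = r^n(cos(nθ) + i sin(nθ))
= 4^2(cos(2*150°) + i sin(2*150°))
= 16(cos 300° + i sin 300°)
= 8 - 8*sqrt(3)i


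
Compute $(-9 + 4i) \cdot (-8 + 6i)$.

(a1*a2 - b1*b2) + (a1*b2 + b1*a2)i
= (72 - 24) + (-54 + (-32))i
= 48 - 86i


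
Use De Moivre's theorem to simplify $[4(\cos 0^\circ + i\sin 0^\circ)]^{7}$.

By De Moivre: z^n = r^n(cos(nθ) + i sin(nθ))
= 4^7(cos(7*0°) + i sin(7*0°))
= 16384(cos 0° + i sin 0°)
= 16384


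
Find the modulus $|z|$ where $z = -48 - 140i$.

|z| = sqrt(a^2 + b^2) = sqrt((-48)^2 + (-140)^2) = sqrt(21904) = 148


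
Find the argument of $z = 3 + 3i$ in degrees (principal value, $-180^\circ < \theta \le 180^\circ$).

θ = arctan(b/a) = arctan(3/3) (quadrant-adjusted) = 45°


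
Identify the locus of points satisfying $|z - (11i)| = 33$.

|z - z0| = r describes a circle centered at z0 with radius r
Here z0 = 11i and r = 33
Locus: Circle centered at (0, 11) with radius 33


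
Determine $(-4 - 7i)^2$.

(a + bi)^2 = a^2 - b^2 + 2abi
= (-4)^2 - (-7)^2 + 2*(-4)*(-7)i
= -33 + 56i


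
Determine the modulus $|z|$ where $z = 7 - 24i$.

|z| = sqrt(a^2 + b^2) = sqrt(7^2 + (-24)^2) = sqrt(625) = 25


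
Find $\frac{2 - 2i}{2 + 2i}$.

Multiply numerator and denominator by conjugate (2 - 2i):
= (2 - 2i)(2 - 2i) / (2^2 + 2^2)
= (-8i) / 8
= -i


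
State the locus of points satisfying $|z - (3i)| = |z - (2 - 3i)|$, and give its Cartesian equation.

|z - z1| = |z - z2| means z is equidistant from z1 and z2,
i.e. the perpendicular bisector of the segment from (0, 3) to (2, -3) (midpoint (1, 0)).
With z = x + yi, square both sides:
(x - 0)^2 + (y - 3)^2 = (x - 2)^2 + (y - (-3))^2
The x^2 and y^2 terms cancel: 4x + (-12)y = 13 - 9 = 4
Simplify: x - 3y = 1
Locus: Perpendicular bisector of the segment from (0, 3) to (2, -3): the line x - 3y = 1


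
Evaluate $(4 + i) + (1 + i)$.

(4 + 1) + (1 + 1)i = 5 + 2i


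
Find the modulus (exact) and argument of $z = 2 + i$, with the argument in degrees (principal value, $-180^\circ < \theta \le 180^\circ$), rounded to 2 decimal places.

|z| = sqrt(2^2 + 1^2) = sqrt(5)
arg(z) = arctan(b/a) = arctan(1/2) (quadrant-adjusted) = 26.57°


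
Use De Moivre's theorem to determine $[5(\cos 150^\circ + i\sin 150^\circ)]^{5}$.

By De Moivre: z^n = r^n(cos(nθ) + i sin(nθ))
= 5^5(cos(5*150°) + i sin(5*150°))
= 3125(cos 30° + i sin 30°)
= 3125*sqrt(3)/2 + (3125/2)i


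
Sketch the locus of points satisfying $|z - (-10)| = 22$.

|z - z0| = r describes a circle centered at z0 with radius r
Here z0 = -10 and r = 22
Locus: Circle centered at (-10, 0) with radius 22


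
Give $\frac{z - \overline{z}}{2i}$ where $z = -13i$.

z - conjugate(z) = 2bi
(z - conjugate(z))/(2i) = 2bi/(2i) = b = -13


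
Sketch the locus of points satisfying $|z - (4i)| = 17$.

|z - z0| = r describes a circle centered at z0 with radius r
Here z0 = 4i and r = 17
Locus: Circle centered at (0, 4) with radius 17


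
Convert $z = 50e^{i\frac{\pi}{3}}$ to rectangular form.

a = r cos θ = 50 * 1/2 = 25
b = r sin θ = 50 * sqrt(3)/2 = 25*sqrt(3)
z = 25 + 25*sqrt(3)i


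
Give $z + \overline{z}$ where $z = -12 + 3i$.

z + conjugate(z) = (a + bi) + (a - bi) = 2a
= 2 * (-12) = -24


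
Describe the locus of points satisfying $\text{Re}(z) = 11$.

Re(z) = x where z = x + yi; the equation x = 11 is satisfied by all points with that x-coordinate
Locus: Vertical line x = 11


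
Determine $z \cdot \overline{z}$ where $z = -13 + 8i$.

z * conjugate(z) = |z|^2 = a^2 + b^2
= (-13)^2 + 8^2 = 233


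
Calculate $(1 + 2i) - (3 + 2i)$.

(1 - 3) + (2 - 2)i = -2


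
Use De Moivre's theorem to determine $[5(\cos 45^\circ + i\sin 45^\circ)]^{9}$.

By De Moivre: z^n = r^n(cos(nθ) + i sin(nθ))
= 5^9(cos(9*45°) + i sin(9*45°))
= 1953125(cos 45° + i sin 45°)
= 1953125*sqrt(2)/2 + (1953125*sqrt(2)/2)i


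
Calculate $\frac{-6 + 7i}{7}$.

Divisor is real, so divide each part by 7:
= -6/7 + i


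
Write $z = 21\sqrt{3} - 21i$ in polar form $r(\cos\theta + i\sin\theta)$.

r = |z| = sqrt(a^2 + b^2) = sqrt((21*sqrt(3))^2 + (-21)^2) = sqrt(1323 + 441) = sqrt(1764) = 42
θ = arctan(b/a) = arctan(-21/36.3731) (quadrant-adjusted) = 330°
z = 42(cos 330° + i sin 330°)
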